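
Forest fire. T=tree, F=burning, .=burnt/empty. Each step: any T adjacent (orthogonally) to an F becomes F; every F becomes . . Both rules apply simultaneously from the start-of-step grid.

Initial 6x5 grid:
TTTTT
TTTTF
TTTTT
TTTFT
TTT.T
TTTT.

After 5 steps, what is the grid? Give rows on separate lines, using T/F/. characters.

Step 1: 6 trees catch fire, 2 burn out
  TTTTF
  TTTF.
  TTTFF
  TTF.F
  TTT.T
  TTTT.
Step 2: 6 trees catch fire, 6 burn out
  TTTF.
  TTF..
  TTF..
  TF...
  TTF.F
  TTTT.
Step 3: 6 trees catch fire, 6 burn out
  TTF..
  TF...
  TF...
  F....
  TF...
  TTFT.
Step 4: 6 trees catch fire, 6 burn out
  TF...
  F....
  F....
  .....
  F....
  TF.F.
Step 5: 2 trees catch fire, 6 burn out
  F....
  .....
  .....
  .....
  .....
  F....

F....
.....
.....
.....
.....
F....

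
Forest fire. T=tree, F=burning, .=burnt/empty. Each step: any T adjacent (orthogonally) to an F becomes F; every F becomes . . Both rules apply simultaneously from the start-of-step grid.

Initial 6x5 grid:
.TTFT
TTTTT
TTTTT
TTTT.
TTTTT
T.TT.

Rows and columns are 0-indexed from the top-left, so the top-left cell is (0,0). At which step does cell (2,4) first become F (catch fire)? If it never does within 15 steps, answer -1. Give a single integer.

Step 1: cell (2,4)='T' (+3 fires, +1 burnt)
Step 2: cell (2,4)='T' (+4 fires, +3 burnt)
Step 3: cell (2,4)='F' (+4 fires, +4 burnt)
  -> target ignites at step 3
Step 4: cell (2,4)='.' (+4 fires, +4 burnt)
Step 5: cell (2,4)='.' (+5 fires, +4 burnt)
Step 6: cell (2,4)='.' (+3 fires, +5 burnt)
Step 7: cell (2,4)='.' (+1 fires, +3 burnt)
Step 8: cell (2,4)='.' (+1 fires, +1 burnt)
Step 9: cell (2,4)='.' (+0 fires, +1 burnt)
  fire out at step 9

3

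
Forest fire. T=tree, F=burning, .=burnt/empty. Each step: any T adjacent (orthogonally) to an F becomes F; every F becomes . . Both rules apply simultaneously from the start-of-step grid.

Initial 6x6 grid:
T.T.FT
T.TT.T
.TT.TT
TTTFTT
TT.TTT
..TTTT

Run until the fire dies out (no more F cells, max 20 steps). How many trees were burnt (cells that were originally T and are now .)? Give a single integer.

Step 1: +4 fires, +2 burnt (F count now 4)
Step 2: +7 fires, +4 burnt (F count now 7)
Step 3: +8 fires, +7 burnt (F count now 8)
Step 4: +4 fires, +8 burnt (F count now 4)
Step 5: +0 fires, +4 burnt (F count now 0)
Fire out after step 5
Initially T: 25, now '.': 34
Total burnt (originally-T cells now '.'): 23

Answer: 23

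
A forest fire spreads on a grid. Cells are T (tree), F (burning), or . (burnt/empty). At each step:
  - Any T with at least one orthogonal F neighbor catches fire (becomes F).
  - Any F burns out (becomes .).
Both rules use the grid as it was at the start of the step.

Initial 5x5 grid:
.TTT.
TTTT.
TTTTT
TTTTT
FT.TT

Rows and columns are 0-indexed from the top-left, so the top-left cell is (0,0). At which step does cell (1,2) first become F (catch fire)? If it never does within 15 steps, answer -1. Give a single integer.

Step 1: cell (1,2)='T' (+2 fires, +1 burnt)
Step 2: cell (1,2)='T' (+2 fires, +2 burnt)
Step 3: cell (1,2)='T' (+3 fires, +2 burnt)
Step 4: cell (1,2)='T' (+3 fires, +3 burnt)
Step 5: cell (1,2)='F' (+5 fires, +3 burnt)
  -> target ignites at step 5
Step 6: cell (1,2)='.' (+4 fires, +5 burnt)
Step 7: cell (1,2)='.' (+1 fires, +4 burnt)
Step 8: cell (1,2)='.' (+0 fires, +1 burnt)
  fire out at step 8

5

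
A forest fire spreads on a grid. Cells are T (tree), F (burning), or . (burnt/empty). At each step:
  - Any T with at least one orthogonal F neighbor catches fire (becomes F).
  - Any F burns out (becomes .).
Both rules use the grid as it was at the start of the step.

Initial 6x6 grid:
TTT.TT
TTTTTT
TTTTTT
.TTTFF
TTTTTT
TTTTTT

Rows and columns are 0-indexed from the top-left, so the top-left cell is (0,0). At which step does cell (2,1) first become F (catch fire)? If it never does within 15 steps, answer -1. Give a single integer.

Step 1: cell (2,1)='T' (+5 fires, +2 burnt)
Step 2: cell (2,1)='T' (+7 fires, +5 burnt)
Step 3: cell (2,1)='T' (+7 fires, +7 burnt)
Step 4: cell (2,1)='F' (+4 fires, +7 burnt)
  -> target ignites at step 4
Step 5: cell (2,1)='.' (+5 fires, +4 burnt)
Step 6: cell (2,1)='.' (+3 fires, +5 burnt)
Step 7: cell (2,1)='.' (+1 fires, +3 burnt)
Step 8: cell (2,1)='.' (+0 fires, +1 burnt)
  fire out at step 8

4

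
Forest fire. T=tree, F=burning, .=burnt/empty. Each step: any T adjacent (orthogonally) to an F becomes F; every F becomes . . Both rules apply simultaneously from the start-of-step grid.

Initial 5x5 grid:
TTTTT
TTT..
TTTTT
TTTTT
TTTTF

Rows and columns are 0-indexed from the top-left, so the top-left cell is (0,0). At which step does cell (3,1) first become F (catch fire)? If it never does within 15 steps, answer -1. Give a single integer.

Step 1: cell (3,1)='T' (+2 fires, +1 burnt)
Step 2: cell (3,1)='T' (+3 fires, +2 burnt)
Step 3: cell (3,1)='T' (+3 fires, +3 burnt)
Step 4: cell (3,1)='F' (+3 fires, +3 burnt)
  -> target ignites at step 4
Step 5: cell (3,1)='.' (+3 fires, +3 burnt)
Step 6: cell (3,1)='.' (+3 fires, +3 burnt)
Step 7: cell (3,1)='.' (+3 fires, +3 burnt)
Step 8: cell (3,1)='.' (+2 fires, +3 burnt)
Step 9: cell (3,1)='.' (+0 fires, +2 burnt)
  fire out at step 9

4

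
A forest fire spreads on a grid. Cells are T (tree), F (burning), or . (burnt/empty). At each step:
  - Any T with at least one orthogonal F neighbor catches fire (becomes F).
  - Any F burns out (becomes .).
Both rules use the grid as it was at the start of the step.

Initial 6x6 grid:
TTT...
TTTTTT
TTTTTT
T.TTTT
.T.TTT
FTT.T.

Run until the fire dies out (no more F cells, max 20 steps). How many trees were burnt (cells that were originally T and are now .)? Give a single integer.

Step 1: +1 fires, +1 burnt (F count now 1)
Step 2: +2 fires, +1 burnt (F count now 2)
Step 3: +0 fires, +2 burnt (F count now 0)
Fire out after step 3
Initially T: 27, now '.': 12
Total burnt (originally-T cells now '.'): 3

Answer: 3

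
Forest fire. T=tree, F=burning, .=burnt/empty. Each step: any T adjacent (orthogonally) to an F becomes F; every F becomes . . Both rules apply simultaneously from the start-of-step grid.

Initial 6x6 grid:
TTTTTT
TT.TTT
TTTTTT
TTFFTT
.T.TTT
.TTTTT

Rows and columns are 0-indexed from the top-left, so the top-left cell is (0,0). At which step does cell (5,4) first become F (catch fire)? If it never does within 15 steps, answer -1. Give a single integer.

Step 1: cell (5,4)='T' (+5 fires, +2 burnt)
Step 2: cell (5,4)='T' (+8 fires, +5 burnt)
Step 3: cell (5,4)='F' (+9 fires, +8 burnt)
  -> target ignites at step 3
Step 4: cell (5,4)='.' (+6 fires, +9 burnt)
Step 5: cell (5,4)='.' (+2 fires, +6 burnt)
Step 6: cell (5,4)='.' (+0 fires, +2 burnt)
  fire out at step 6

3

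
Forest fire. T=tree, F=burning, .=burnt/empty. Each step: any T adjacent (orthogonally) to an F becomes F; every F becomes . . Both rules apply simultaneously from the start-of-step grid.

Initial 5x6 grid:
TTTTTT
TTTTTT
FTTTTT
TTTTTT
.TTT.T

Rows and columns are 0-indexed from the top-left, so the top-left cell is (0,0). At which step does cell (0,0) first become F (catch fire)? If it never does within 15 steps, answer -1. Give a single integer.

Step 1: cell (0,0)='T' (+3 fires, +1 burnt)
Step 2: cell (0,0)='F' (+4 fires, +3 burnt)
  -> target ignites at step 2
Step 3: cell (0,0)='.' (+5 fires, +4 burnt)
Step 4: cell (0,0)='.' (+5 fires, +5 burnt)
Step 5: cell (0,0)='.' (+5 fires, +5 burnt)
Step 6: cell (0,0)='.' (+3 fires, +5 burnt)
Step 7: cell (0,0)='.' (+2 fires, +3 burnt)
Step 8: cell (0,0)='.' (+0 fires, +2 burnt)
  fire out at step 8

2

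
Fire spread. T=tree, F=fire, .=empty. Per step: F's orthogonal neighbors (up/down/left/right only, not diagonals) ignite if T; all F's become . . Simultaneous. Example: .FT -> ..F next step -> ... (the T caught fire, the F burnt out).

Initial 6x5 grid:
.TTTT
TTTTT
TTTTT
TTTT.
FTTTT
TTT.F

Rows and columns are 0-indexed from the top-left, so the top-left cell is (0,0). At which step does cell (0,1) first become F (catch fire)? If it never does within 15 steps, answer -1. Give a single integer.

Step 1: cell (0,1)='T' (+4 fires, +2 burnt)
Step 2: cell (0,1)='T' (+5 fires, +4 burnt)
Step 3: cell (0,1)='T' (+5 fires, +5 burnt)
Step 4: cell (0,1)='T' (+3 fires, +5 burnt)
Step 5: cell (0,1)='F' (+4 fires, +3 burnt)
  -> target ignites at step 5
Step 6: cell (0,1)='.' (+3 fires, +4 burnt)
Step 7: cell (0,1)='.' (+1 fires, +3 burnt)
Step 8: cell (0,1)='.' (+0 fires, +1 burnt)
  fire out at step 8

5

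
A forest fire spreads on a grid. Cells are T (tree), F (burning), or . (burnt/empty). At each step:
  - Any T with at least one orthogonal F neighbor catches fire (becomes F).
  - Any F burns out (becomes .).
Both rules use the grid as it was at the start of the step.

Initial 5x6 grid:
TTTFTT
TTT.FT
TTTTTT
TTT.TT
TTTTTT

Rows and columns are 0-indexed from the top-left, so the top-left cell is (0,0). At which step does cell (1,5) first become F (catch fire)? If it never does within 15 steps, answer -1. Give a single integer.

Step 1: cell (1,5)='F' (+4 fires, +2 burnt)
  -> target ignites at step 1
Step 2: cell (1,5)='.' (+6 fires, +4 burnt)
Step 3: cell (1,5)='.' (+5 fires, +6 burnt)
Step 4: cell (1,5)='.' (+5 fires, +5 burnt)
Step 5: cell (1,5)='.' (+3 fires, +5 burnt)
Step 6: cell (1,5)='.' (+2 fires, +3 burnt)
Step 7: cell (1,5)='.' (+1 fires, +2 burnt)
Step 8: cell (1,5)='.' (+0 fires, +1 burnt)
  fire out at step 8

1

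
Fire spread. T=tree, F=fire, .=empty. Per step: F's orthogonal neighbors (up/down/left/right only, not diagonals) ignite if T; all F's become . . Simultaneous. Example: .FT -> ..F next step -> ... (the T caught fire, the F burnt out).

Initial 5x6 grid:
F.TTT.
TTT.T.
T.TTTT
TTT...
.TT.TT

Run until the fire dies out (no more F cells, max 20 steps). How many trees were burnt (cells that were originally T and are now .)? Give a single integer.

Answer: 17

Derivation:
Step 1: +1 fires, +1 burnt (F count now 1)
Step 2: +2 fires, +1 burnt (F count now 2)
Step 3: +2 fires, +2 burnt (F count now 2)
Step 4: +3 fires, +2 burnt (F count now 3)
Step 5: +4 fires, +3 burnt (F count now 4)
Step 6: +3 fires, +4 burnt (F count now 3)
Step 7: +2 fires, +3 burnt (F count now 2)
Step 8: +0 fires, +2 burnt (F count now 0)
Fire out after step 8
Initially T: 19, now '.': 28
Total burnt (originally-T cells now '.'): 17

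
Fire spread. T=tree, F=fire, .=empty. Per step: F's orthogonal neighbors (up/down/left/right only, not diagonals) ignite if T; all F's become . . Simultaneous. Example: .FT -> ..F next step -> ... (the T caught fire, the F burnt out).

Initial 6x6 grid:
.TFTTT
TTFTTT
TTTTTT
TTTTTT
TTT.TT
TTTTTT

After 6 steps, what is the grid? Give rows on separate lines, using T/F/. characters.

Step 1: 5 trees catch fire, 2 burn out
  .F.FTT
  TF.FTT
  TTFTTT
  TTTTTT
  TTT.TT
  TTTTTT
Step 2: 6 trees catch fire, 5 burn out
  ....FT
  F...FT
  TF.FTT
  TTFTTT
  TTT.TT
  TTTTTT
Step 3: 7 trees catch fire, 6 burn out
  .....F
  .....F
  F...FT
  TF.FTT
  TTF.TT
  TTTTTT
Step 4: 5 trees catch fire, 7 burn out
  ......
  ......
  .....F
  F...FT
  TF..TT
  TTFTTT
Step 5: 5 trees catch fire, 5 burn out
  ......
  ......
  ......
  .....F
  F...FT
  TF.FTT
Step 6: 3 trees catch fire, 5 burn out
  ......
  ......
  ......
  ......
  .....F
  F...FT

......
......
......
......
.....F
F...FT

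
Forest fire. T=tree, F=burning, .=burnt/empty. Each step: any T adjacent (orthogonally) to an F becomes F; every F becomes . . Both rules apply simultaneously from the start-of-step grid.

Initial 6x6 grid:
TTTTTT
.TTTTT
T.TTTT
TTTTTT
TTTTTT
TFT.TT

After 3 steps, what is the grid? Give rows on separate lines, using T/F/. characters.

Step 1: 3 trees catch fire, 1 burn out
  TTTTTT
  .TTTTT
  T.TTTT
  TTTTTT
  TFTTTT
  F.F.TT
Step 2: 3 trees catch fire, 3 burn out
  TTTTTT
  .TTTTT
  T.TTTT
  TFTTTT
  F.FTTT
  ....TT
Step 3: 3 trees catch fire, 3 burn out
  TTTTTT
  .TTTTT
  T.TTTT
  F.FTTT
  ...FTT
  ....TT

TTTTTT
.TTTTT
T.TTTT
F.FTTT
...FTT
....TT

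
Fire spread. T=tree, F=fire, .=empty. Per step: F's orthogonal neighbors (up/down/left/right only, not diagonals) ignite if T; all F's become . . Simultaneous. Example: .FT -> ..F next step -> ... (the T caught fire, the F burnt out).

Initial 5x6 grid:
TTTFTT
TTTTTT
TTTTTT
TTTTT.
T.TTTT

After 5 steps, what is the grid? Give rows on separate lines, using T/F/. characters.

Step 1: 3 trees catch fire, 1 burn out
  TTF.FT
  TTTFTT
  TTTTTT
  TTTTT.
  T.TTTT
Step 2: 5 trees catch fire, 3 burn out
  TF...F
  TTF.FT
  TTTFTT
  TTTTT.
  T.TTTT
Step 3: 6 trees catch fire, 5 burn out
  F.....
  TF...F
  TTF.FT
  TTTFT.
  T.TTTT
Step 4: 6 trees catch fire, 6 burn out
  ......
  F.....
  TF...F
  TTF.F.
  T.TFTT
Step 5: 4 trees catch fire, 6 burn out
  ......
  ......
  F.....
  TF....
  T.F.FT

......
......
F.....
TF....
T.F.FT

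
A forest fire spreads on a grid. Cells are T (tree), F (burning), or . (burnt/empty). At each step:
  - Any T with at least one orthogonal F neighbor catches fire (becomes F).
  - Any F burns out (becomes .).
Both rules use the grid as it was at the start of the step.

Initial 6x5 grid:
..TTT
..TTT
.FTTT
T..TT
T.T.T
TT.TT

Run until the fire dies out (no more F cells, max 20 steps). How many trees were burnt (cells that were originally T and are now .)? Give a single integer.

Step 1: +1 fires, +1 burnt (F count now 1)
Step 2: +2 fires, +1 burnt (F count now 2)
Step 3: +4 fires, +2 burnt (F count now 4)
Step 4: +3 fires, +4 burnt (F count now 3)
Step 5: +2 fires, +3 burnt (F count now 2)
Step 6: +1 fires, +2 burnt (F count now 1)
Step 7: +1 fires, +1 burnt (F count now 1)
Step 8: +0 fires, +1 burnt (F count now 0)
Fire out after step 8
Initially T: 19, now '.': 25
Total burnt (originally-T cells now '.'): 14

Answer: 14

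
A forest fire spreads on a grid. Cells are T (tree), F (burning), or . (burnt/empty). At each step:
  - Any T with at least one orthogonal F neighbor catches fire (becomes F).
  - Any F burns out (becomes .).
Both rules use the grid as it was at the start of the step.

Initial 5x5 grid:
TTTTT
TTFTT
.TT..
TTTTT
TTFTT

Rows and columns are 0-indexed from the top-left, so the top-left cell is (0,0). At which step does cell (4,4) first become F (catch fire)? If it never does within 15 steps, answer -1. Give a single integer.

Step 1: cell (4,4)='T' (+7 fires, +2 burnt)
Step 2: cell (4,4)='F' (+9 fires, +7 burnt)
  -> target ignites at step 2
Step 3: cell (4,4)='.' (+4 fires, +9 burnt)
Step 4: cell (4,4)='.' (+0 fires, +4 burnt)
  fire out at step 4

2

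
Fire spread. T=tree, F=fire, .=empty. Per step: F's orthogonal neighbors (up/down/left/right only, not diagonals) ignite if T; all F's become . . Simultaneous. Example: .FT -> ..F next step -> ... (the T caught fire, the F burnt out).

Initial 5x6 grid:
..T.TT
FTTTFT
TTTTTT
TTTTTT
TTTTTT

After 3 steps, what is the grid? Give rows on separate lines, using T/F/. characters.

Step 1: 6 trees catch fire, 2 burn out
  ..T.FT
  .FTF.F
  FTTTFT
  TTTTTT
  TTTTTT
Step 2: 7 trees catch fire, 6 burn out
  ..T..F
  ..F...
  .FTF.F
  FTTTFT
  TTTTTT
Step 3: 7 trees catch fire, 7 burn out
  ..F...
  ......
  ..F...
  .FTF.F
  FTTTFT

..F...
......
..F...
.FTF.F
FTTTFT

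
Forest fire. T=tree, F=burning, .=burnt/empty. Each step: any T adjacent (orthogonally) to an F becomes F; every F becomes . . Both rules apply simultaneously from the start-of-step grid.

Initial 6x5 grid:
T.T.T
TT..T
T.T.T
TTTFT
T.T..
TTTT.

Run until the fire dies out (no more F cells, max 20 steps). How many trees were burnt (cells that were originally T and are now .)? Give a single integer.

Step 1: +2 fires, +1 burnt (F count now 2)
Step 2: +4 fires, +2 burnt (F count now 4)
Step 3: +3 fires, +4 burnt (F count now 3)
Step 4: +5 fires, +3 burnt (F count now 5)
Step 5: +2 fires, +5 burnt (F count now 2)
Step 6: +2 fires, +2 burnt (F count now 2)
Step 7: +0 fires, +2 burnt (F count now 0)
Fire out after step 7
Initially T: 19, now '.': 29
Total burnt (originally-T cells now '.'): 18

Answer: 18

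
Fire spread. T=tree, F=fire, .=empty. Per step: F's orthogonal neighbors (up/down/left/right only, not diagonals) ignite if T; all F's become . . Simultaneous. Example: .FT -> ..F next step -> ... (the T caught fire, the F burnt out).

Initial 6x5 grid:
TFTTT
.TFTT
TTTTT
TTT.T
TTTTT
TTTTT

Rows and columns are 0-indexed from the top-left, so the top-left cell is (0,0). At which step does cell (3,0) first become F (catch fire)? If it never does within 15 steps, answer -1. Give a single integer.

Step 1: cell (3,0)='T' (+5 fires, +2 burnt)
Step 2: cell (3,0)='T' (+5 fires, +5 burnt)
Step 3: cell (3,0)='T' (+5 fires, +5 burnt)
Step 4: cell (3,0)='F' (+5 fires, +5 burnt)
  -> target ignites at step 4
Step 5: cell (3,0)='.' (+4 fires, +5 burnt)
Step 6: cell (3,0)='.' (+2 fires, +4 burnt)
Step 7: cell (3,0)='.' (+0 fires, +2 burnt)
  fire out at step 7

4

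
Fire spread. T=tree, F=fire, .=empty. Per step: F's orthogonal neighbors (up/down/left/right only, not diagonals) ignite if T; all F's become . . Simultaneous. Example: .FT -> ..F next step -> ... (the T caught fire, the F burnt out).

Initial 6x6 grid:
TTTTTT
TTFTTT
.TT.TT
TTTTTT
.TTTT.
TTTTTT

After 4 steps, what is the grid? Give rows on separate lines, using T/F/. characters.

Step 1: 4 trees catch fire, 1 burn out
  TTFTTT
  TF.FTT
  .TF.TT
  TTTTTT
  .TTTT.
  TTTTTT
Step 2: 6 trees catch fire, 4 burn out
  TF.FTT
  F...FT
  .F..TT
  TTFTTT
  .TTTT.
  TTTTTT
Step 3: 7 trees catch fire, 6 burn out
  F...FT
  .....F
  ....FT
  TF.FTT
  .TFTT.
  TTTTTT
Step 4: 7 trees catch fire, 7 burn out
  .....F
  ......
  .....F
  F...FT
  .F.FT.
  TTFTTT

.....F
......
.....F
F...FT
.F.FT.
TTFTTT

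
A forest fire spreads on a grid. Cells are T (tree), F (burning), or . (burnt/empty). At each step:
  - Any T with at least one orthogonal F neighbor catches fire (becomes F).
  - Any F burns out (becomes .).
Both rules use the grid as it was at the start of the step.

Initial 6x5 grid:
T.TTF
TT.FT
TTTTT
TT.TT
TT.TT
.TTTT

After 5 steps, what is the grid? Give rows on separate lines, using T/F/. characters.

Step 1: 3 trees catch fire, 2 burn out
  T.TF.
  TT..F
  TTTFT
  TT.TT
  TT.TT
  .TTTT
Step 2: 4 trees catch fire, 3 burn out
  T.F..
  TT...
  TTF.F
  TT.FT
  TT.TT
  .TTTT
Step 3: 3 trees catch fire, 4 burn out
  T....
  TT...
  TF...
  TT..F
  TT.FT
  .TTTT
Step 4: 5 trees catch fire, 3 burn out
  T....
  TF...
  F....
  TF...
  TT..F
  .TTFT
Step 5: 5 trees catch fire, 5 burn out
  T....
  F....
  .....
  F....
  TF...
  .TF.F

T....
F....
.....
F....
TF...
.TF.F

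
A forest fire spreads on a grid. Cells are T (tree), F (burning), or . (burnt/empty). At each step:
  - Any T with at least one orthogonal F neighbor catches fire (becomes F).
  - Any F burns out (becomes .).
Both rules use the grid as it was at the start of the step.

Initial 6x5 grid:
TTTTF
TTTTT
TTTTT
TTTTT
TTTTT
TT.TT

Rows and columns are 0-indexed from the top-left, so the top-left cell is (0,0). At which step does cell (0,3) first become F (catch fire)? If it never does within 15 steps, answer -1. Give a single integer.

Step 1: cell (0,3)='F' (+2 fires, +1 burnt)
  -> target ignites at step 1
Step 2: cell (0,3)='.' (+3 fires, +2 burnt)
Step 3: cell (0,3)='.' (+4 fires, +3 burnt)
Step 4: cell (0,3)='.' (+5 fires, +4 burnt)
Step 5: cell (0,3)='.' (+5 fires, +5 burnt)
Step 6: cell (0,3)='.' (+4 fires, +5 burnt)
Step 7: cell (0,3)='.' (+2 fires, +4 burnt)
Step 8: cell (0,3)='.' (+2 fires, +2 burnt)
Step 9: cell (0,3)='.' (+1 fires, +2 burnt)
Step 10: cell (0,3)='.' (+0 fires, +1 burnt)
  fire out at step 10

1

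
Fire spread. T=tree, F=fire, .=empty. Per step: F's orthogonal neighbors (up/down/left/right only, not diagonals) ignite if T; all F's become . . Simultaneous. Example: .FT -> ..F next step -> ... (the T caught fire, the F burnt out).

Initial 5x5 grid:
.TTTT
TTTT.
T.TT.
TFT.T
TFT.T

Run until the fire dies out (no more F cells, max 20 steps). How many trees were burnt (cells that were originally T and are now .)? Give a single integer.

Answer: 15

Derivation:
Step 1: +4 fires, +2 burnt (F count now 4)
Step 2: +2 fires, +4 burnt (F count now 2)
Step 3: +3 fires, +2 burnt (F count now 3)
Step 4: +3 fires, +3 burnt (F count now 3)
Step 5: +2 fires, +3 burnt (F count now 2)
Step 6: +1 fires, +2 burnt (F count now 1)
Step 7: +0 fires, +1 burnt (F count now 0)
Fire out after step 7
Initially T: 17, now '.': 23
Total burnt (originally-T cells now '.'): 15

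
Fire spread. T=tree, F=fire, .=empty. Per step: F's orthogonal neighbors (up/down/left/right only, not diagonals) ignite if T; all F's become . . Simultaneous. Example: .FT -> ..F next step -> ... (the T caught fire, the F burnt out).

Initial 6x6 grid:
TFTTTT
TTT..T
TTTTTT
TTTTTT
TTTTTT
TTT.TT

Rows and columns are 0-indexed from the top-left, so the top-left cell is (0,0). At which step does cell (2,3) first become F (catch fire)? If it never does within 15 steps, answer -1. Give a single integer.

Step 1: cell (2,3)='T' (+3 fires, +1 burnt)
Step 2: cell (2,3)='T' (+4 fires, +3 burnt)
Step 3: cell (2,3)='T' (+4 fires, +4 burnt)
Step 4: cell (2,3)='F' (+5 fires, +4 burnt)
  -> target ignites at step 4
Step 5: cell (2,3)='.' (+6 fires, +5 burnt)
Step 6: cell (2,3)='.' (+5 fires, +6 burnt)
Step 7: cell (2,3)='.' (+2 fires, +5 burnt)
Step 8: cell (2,3)='.' (+2 fires, +2 burnt)
Step 9: cell (2,3)='.' (+1 fires, +2 burnt)
Step 10: cell (2,3)='.' (+0 fires, +1 burnt)
  fire out at step 10

4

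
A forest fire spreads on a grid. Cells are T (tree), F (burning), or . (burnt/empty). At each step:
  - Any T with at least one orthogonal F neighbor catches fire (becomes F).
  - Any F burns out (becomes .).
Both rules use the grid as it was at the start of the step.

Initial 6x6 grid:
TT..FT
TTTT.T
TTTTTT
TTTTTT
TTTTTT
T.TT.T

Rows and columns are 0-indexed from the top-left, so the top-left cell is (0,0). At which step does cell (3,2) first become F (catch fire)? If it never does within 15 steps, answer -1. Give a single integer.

Step 1: cell (3,2)='T' (+1 fires, +1 burnt)
Step 2: cell (3,2)='T' (+1 fires, +1 burnt)
Step 3: cell (3,2)='T' (+1 fires, +1 burnt)
Step 4: cell (3,2)='T' (+2 fires, +1 burnt)
Step 5: cell (3,2)='T' (+3 fires, +2 burnt)
Step 6: cell (3,2)='T' (+5 fires, +3 burnt)
Step 7: cell (3,2)='F' (+4 fires, +5 burnt)
  -> target ignites at step 7
Step 8: cell (3,2)='.' (+5 fires, +4 burnt)
Step 9: cell (3,2)='.' (+5 fires, +5 burnt)
Step 10: cell (3,2)='.' (+2 fires, +5 burnt)
Step 11: cell (3,2)='.' (+1 fires, +2 burnt)
Step 12: cell (3,2)='.' (+0 fires, +1 burnt)
  fire out at step 12

7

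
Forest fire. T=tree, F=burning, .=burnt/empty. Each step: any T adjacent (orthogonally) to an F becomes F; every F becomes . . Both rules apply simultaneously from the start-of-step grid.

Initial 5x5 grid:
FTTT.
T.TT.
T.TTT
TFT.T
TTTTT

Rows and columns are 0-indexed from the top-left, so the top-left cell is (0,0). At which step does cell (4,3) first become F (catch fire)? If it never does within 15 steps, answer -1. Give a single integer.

Step 1: cell (4,3)='T' (+5 fires, +2 burnt)
Step 2: cell (4,3)='T' (+5 fires, +5 burnt)
Step 3: cell (4,3)='F' (+4 fires, +5 burnt)
  -> target ignites at step 3
Step 4: cell (4,3)='.' (+3 fires, +4 burnt)
Step 5: cell (4,3)='.' (+1 fires, +3 burnt)
Step 6: cell (4,3)='.' (+0 fires, +1 burnt)
  fire out at step 6

3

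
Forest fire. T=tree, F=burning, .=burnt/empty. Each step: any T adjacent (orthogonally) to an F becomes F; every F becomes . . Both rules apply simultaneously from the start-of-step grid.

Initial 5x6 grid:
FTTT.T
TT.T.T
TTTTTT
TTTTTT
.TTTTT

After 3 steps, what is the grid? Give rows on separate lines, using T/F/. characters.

Step 1: 2 trees catch fire, 1 burn out
  .FTT.T
  FT.T.T
  TTTTTT
  TTTTTT
  .TTTTT
Step 2: 3 trees catch fire, 2 burn out
  ..FT.T
  .F.T.T
  FTTTTT
  TTTTTT
  .TTTTT
Step 3: 3 trees catch fire, 3 burn out
  ...F.T
  ...T.T
  .FTTTT
  FTTTTT
  .TTTTT

...F.T
...T.T
.FTTTT
FTTTTT
.TTTTT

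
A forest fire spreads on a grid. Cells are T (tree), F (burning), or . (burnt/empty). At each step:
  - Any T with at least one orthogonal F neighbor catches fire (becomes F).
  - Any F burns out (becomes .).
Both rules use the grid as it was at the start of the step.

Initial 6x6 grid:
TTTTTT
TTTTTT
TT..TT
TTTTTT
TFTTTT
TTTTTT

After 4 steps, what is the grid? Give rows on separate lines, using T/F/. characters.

Step 1: 4 trees catch fire, 1 burn out
  TTTTTT
  TTTTTT
  TT..TT
  TFTTTT
  F.FTTT
  TFTTTT
Step 2: 6 trees catch fire, 4 burn out
  TTTTTT
  TTTTTT
  TF..TT
  F.FTTT
  ...FTT
  F.FTTT
Step 3: 5 trees catch fire, 6 burn out
  TTTTTT
  TFTTTT
  F...TT
  ...FTT
  ....FT
  ...FTT
Step 4: 6 trees catch fire, 5 burn out
  TFTTTT
  F.FTTT
  ....TT
  ....FT
  .....F
  ....FT

TFTTTT
F.FTTT
....TT
....FT
.....F
....FT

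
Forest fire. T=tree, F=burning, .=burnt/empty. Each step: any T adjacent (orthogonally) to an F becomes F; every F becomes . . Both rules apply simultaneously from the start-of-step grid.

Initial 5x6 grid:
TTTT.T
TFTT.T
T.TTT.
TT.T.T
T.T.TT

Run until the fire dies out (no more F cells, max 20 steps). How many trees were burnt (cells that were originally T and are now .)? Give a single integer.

Step 1: +3 fires, +1 burnt (F count now 3)
Step 2: +5 fires, +3 burnt (F count now 5)
Step 3: +3 fires, +5 burnt (F count now 3)
Step 4: +4 fires, +3 burnt (F count now 4)
Step 5: +0 fires, +4 burnt (F count now 0)
Fire out after step 5
Initially T: 21, now '.': 24
Total burnt (originally-T cells now '.'): 15

Answer: 15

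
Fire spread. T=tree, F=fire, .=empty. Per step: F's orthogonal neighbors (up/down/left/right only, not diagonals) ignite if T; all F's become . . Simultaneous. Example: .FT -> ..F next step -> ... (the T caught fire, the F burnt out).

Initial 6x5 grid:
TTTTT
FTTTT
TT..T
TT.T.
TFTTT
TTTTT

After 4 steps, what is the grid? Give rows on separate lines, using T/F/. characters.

Step 1: 7 trees catch fire, 2 burn out
  FTTTT
  .FTTT
  FT..T
  TF.T.
  F.FTT
  TFTTT
Step 2: 7 trees catch fire, 7 burn out
  .FTTT
  ..FTT
  .F..T
  F..T.
  ...FT
  F.FTT
Step 3: 5 trees catch fire, 7 burn out
  ..FTT
  ...FT
  ....T
  ...F.
  ....F
  ...FT
Step 4: 3 trees catch fire, 5 burn out
  ...FT
  ....F
  ....T
  .....
  .....
  ....F

...FT
....F
....T
.....
.....
....F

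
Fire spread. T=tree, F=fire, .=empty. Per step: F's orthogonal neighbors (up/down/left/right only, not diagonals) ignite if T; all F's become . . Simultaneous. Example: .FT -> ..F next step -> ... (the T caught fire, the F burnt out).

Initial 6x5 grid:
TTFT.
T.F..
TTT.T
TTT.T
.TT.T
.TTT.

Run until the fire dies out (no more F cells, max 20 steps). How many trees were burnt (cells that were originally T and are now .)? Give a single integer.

Answer: 15

Derivation:
Step 1: +3 fires, +2 burnt (F count now 3)
Step 2: +3 fires, +3 burnt (F count now 3)
Step 3: +4 fires, +3 burnt (F count now 4)
Step 4: +3 fires, +4 burnt (F count now 3)
Step 5: +2 fires, +3 burnt (F count now 2)
Step 6: +0 fires, +2 burnt (F count now 0)
Fire out after step 6
Initially T: 18, now '.': 27
Total burnt (originally-T cells now '.'): 15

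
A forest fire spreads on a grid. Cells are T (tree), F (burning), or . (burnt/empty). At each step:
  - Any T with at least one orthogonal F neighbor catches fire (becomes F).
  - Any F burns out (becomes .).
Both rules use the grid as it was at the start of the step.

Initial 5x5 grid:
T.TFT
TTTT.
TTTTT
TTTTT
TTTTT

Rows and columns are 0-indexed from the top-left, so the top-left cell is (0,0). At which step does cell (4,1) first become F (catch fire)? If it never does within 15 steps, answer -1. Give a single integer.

Step 1: cell (4,1)='T' (+3 fires, +1 burnt)
Step 2: cell (4,1)='T' (+2 fires, +3 burnt)
Step 3: cell (4,1)='T' (+4 fires, +2 burnt)
Step 4: cell (4,1)='T' (+5 fires, +4 burnt)
Step 5: cell (4,1)='T' (+5 fires, +5 burnt)
Step 6: cell (4,1)='F' (+2 fires, +5 burnt)
  -> target ignites at step 6
Step 7: cell (4,1)='.' (+1 fires, +2 burnt)
Step 8: cell (4,1)='.' (+0 fires, +1 burnt)
  fire out at step 8

6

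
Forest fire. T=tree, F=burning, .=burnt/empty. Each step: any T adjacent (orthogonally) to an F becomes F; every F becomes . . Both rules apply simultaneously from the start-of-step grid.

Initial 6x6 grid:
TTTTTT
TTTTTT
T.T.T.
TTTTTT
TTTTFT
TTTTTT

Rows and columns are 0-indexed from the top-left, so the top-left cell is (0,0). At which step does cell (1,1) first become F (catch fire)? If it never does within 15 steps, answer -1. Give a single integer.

Step 1: cell (1,1)='T' (+4 fires, +1 burnt)
Step 2: cell (1,1)='T' (+6 fires, +4 burnt)
Step 3: cell (1,1)='T' (+4 fires, +6 burnt)
Step 4: cell (1,1)='T' (+7 fires, +4 burnt)
Step 5: cell (1,1)='T' (+5 fires, +7 burnt)
Step 6: cell (1,1)='F' (+3 fires, +5 burnt)
  -> target ignites at step 6
Step 7: cell (1,1)='.' (+2 fires, +3 burnt)
Step 8: cell (1,1)='.' (+1 fires, +2 burnt)
Step 9: cell (1,1)='.' (+0 fires, +1 burnt)
  fire out at step 9

6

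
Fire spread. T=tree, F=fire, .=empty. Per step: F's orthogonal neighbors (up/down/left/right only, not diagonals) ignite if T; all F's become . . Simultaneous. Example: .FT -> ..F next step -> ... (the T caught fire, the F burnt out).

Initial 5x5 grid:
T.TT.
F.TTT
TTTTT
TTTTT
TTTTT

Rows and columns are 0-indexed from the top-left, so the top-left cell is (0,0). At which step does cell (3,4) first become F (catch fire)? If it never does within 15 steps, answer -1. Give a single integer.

Step 1: cell (3,4)='T' (+2 fires, +1 burnt)
Step 2: cell (3,4)='T' (+2 fires, +2 burnt)
Step 3: cell (3,4)='T' (+3 fires, +2 burnt)
Step 4: cell (3,4)='T' (+4 fires, +3 burnt)
Step 5: cell (3,4)='T' (+5 fires, +4 burnt)
Step 6: cell (3,4)='F' (+4 fires, +5 burnt)
  -> target ignites at step 6
Step 7: cell (3,4)='.' (+1 fires, +4 burnt)
Step 8: cell (3,4)='.' (+0 fires, +1 burnt)
  fire out at step 8

6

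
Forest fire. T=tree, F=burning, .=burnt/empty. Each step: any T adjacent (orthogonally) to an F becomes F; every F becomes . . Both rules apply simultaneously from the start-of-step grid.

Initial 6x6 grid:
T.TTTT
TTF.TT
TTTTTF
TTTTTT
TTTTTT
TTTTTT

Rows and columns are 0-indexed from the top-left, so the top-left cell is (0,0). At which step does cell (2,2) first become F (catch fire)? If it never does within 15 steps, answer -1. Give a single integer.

Step 1: cell (2,2)='F' (+6 fires, +2 burnt)
  -> target ignites at step 1
Step 2: cell (2,2)='.' (+9 fires, +6 burnt)
Step 3: cell (2,2)='.' (+8 fires, +9 burnt)
Step 4: cell (2,2)='.' (+5 fires, +8 burnt)
Step 5: cell (2,2)='.' (+3 fires, +5 burnt)
Step 6: cell (2,2)='.' (+1 fires, +3 burnt)
Step 7: cell (2,2)='.' (+0 fires, +1 burnt)
  fire out at step 7

1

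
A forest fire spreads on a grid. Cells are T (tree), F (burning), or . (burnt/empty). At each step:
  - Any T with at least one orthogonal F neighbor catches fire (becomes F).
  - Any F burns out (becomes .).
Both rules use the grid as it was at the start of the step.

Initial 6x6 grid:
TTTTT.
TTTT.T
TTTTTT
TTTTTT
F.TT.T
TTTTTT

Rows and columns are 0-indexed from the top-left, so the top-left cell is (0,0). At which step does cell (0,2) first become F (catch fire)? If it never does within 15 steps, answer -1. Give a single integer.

Step 1: cell (0,2)='T' (+2 fires, +1 burnt)
Step 2: cell (0,2)='T' (+3 fires, +2 burnt)
Step 3: cell (0,2)='T' (+4 fires, +3 burnt)
Step 4: cell (0,2)='T' (+6 fires, +4 burnt)
Step 5: cell (0,2)='T' (+6 fires, +6 burnt)
Step 6: cell (0,2)='F' (+5 fires, +6 burnt)
  -> target ignites at step 6
Step 7: cell (0,2)='.' (+3 fires, +5 burnt)
Step 8: cell (0,2)='.' (+2 fires, +3 burnt)
Step 9: cell (0,2)='.' (+0 fires, +2 burnt)
  fire out at step 9

6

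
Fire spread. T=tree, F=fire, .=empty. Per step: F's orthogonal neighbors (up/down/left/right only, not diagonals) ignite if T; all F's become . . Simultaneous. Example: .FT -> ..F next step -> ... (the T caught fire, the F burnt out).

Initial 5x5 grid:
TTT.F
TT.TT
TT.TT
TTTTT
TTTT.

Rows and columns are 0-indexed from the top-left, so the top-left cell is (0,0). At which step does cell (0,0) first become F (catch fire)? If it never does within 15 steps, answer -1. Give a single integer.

Step 1: cell (0,0)='T' (+1 fires, +1 burnt)
Step 2: cell (0,0)='T' (+2 fires, +1 burnt)
Step 3: cell (0,0)='T' (+2 fires, +2 burnt)
Step 4: cell (0,0)='T' (+1 fires, +2 burnt)
Step 5: cell (0,0)='T' (+2 fires, +1 burnt)
Step 6: cell (0,0)='T' (+2 fires, +2 burnt)
Step 7: cell (0,0)='T' (+3 fires, +2 burnt)
Step 8: cell (0,0)='T' (+3 fires, +3 burnt)
Step 9: cell (0,0)='T' (+2 fires, +3 burnt)
Step 10: cell (0,0)='F' (+2 fires, +2 burnt)
  -> target ignites at step 10
Step 11: cell (0,0)='.' (+0 fires, +2 burnt)
  fire out at step 11

10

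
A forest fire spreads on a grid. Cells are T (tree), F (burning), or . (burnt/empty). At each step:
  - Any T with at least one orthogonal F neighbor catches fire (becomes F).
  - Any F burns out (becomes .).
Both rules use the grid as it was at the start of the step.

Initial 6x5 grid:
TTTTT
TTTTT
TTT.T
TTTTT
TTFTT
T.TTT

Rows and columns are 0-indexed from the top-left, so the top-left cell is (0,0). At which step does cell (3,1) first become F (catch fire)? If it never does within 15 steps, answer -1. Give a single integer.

Step 1: cell (3,1)='T' (+4 fires, +1 burnt)
Step 2: cell (3,1)='F' (+6 fires, +4 burnt)
  -> target ignites at step 2
Step 3: cell (3,1)='.' (+6 fires, +6 burnt)
Step 4: cell (3,1)='.' (+5 fires, +6 burnt)
Step 5: cell (3,1)='.' (+4 fires, +5 burnt)
Step 6: cell (3,1)='.' (+2 fires, +4 burnt)
Step 7: cell (3,1)='.' (+0 fires, +2 burnt)
  fire out at step 7

2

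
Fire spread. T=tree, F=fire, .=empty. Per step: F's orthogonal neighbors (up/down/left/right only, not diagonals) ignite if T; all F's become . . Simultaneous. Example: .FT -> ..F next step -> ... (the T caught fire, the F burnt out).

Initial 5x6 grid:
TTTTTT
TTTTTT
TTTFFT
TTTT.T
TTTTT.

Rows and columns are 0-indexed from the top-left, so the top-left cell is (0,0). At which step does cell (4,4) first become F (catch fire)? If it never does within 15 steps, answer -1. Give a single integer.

Step 1: cell (4,4)='T' (+5 fires, +2 burnt)
Step 2: cell (4,4)='T' (+8 fires, +5 burnt)
Step 3: cell (4,4)='F' (+7 fires, +8 burnt)
  -> target ignites at step 3
Step 4: cell (4,4)='.' (+4 fires, +7 burnt)
Step 5: cell (4,4)='.' (+2 fires, +4 burnt)
Step 6: cell (4,4)='.' (+0 fires, +2 burnt)
  fire out at step 6

3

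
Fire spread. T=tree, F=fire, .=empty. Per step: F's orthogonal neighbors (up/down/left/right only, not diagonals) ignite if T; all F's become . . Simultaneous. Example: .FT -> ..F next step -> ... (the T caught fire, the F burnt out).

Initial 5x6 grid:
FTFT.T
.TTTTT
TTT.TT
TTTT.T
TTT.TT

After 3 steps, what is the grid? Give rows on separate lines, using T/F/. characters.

Step 1: 3 trees catch fire, 2 burn out
  .F.F.T
  .TFTTT
  TTT.TT
  TTTT.T
  TTT.TT
Step 2: 3 trees catch fire, 3 burn out
  .....T
  .F.FTT
  TTF.TT
  TTTT.T
  TTT.TT
Step 3: 3 trees catch fire, 3 burn out
  .....T
  ....FT
  TF..TT
  TTFT.T
  TTT.TT

.....T
....FT
TF..TT
TTFT.T
TTT.TT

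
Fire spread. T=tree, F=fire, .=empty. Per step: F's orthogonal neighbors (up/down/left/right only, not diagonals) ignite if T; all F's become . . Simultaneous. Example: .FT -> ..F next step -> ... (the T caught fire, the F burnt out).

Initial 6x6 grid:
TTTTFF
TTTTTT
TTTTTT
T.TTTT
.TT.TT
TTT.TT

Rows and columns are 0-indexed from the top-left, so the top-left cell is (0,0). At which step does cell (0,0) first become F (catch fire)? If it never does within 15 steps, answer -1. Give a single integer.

Step 1: cell (0,0)='T' (+3 fires, +2 burnt)
Step 2: cell (0,0)='T' (+4 fires, +3 burnt)
Step 3: cell (0,0)='T' (+5 fires, +4 burnt)
Step 4: cell (0,0)='F' (+6 fires, +5 burnt)
  -> target ignites at step 4
Step 5: cell (0,0)='.' (+5 fires, +6 burnt)
Step 6: cell (0,0)='.' (+2 fires, +5 burnt)
Step 7: cell (0,0)='.' (+3 fires, +2 burnt)
Step 8: cell (0,0)='.' (+1 fires, +3 burnt)
Step 9: cell (0,0)='.' (+1 fires, +1 burnt)
Step 10: cell (0,0)='.' (+0 fires, +1 burnt)
  fire out at step 10

4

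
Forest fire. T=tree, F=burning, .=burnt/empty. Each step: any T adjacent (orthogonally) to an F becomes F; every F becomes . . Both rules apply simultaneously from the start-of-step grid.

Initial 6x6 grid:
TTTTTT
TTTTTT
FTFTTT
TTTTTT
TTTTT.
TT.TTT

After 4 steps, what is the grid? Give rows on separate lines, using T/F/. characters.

Step 1: 6 trees catch fire, 2 burn out
  TTTTTT
  FTFTTT
  .F.FTT
  FTFTTT
  TTTTT.
  TT.TTT
Step 2: 9 trees catch fire, 6 burn out
  FTFTTT
  .F.FTT
  ....FT
  .F.FTT
  FTFTT.
  TT.TTT
Step 3: 8 trees catch fire, 9 burn out
  .F.FTT
  ....FT
  .....F
  ....FT
  .F.FT.
  FT.TTT
Step 4: 6 trees catch fire, 8 burn out
  ....FT
  .....F
  ......
  .....F
  ....F.
  .F.FTT

....FT
.....F
......
.....F
....F.
.F.FTT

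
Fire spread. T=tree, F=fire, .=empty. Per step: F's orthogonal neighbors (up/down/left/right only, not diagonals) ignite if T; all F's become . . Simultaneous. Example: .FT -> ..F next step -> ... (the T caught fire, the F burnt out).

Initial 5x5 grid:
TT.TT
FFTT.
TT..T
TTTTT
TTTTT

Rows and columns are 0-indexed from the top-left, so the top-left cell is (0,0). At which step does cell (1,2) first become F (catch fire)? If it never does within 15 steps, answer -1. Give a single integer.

Step 1: cell (1,2)='F' (+5 fires, +2 burnt)
  -> target ignites at step 1
Step 2: cell (1,2)='.' (+3 fires, +5 burnt)
Step 3: cell (1,2)='.' (+4 fires, +3 burnt)
Step 4: cell (1,2)='.' (+3 fires, +4 burnt)
Step 5: cell (1,2)='.' (+2 fires, +3 burnt)
Step 6: cell (1,2)='.' (+2 fires, +2 burnt)
Step 7: cell (1,2)='.' (+0 fires, +2 burnt)
  fire out at step 7

1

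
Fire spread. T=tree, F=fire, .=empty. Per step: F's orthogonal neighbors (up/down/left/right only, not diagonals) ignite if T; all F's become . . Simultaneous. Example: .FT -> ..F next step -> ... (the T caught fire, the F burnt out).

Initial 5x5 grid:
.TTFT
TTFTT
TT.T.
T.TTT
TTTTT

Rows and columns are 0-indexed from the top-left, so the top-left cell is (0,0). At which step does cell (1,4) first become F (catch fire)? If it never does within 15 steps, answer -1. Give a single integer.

Step 1: cell (1,4)='T' (+4 fires, +2 burnt)
Step 2: cell (1,4)='F' (+5 fires, +4 burnt)
  -> target ignites at step 2
Step 3: cell (1,4)='.' (+2 fires, +5 burnt)
Step 4: cell (1,4)='.' (+4 fires, +2 burnt)
Step 5: cell (1,4)='.' (+3 fires, +4 burnt)
Step 6: cell (1,4)='.' (+1 fires, +3 burnt)
Step 7: cell (1,4)='.' (+0 fires, +1 burnt)
  fire out at step 7

2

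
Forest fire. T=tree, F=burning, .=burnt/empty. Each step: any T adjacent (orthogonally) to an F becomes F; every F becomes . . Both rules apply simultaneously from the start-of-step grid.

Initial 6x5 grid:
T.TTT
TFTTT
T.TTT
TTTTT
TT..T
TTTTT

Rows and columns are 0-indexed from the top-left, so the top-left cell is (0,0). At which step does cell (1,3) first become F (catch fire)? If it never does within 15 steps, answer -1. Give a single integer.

Step 1: cell (1,3)='T' (+2 fires, +1 burnt)
Step 2: cell (1,3)='F' (+5 fires, +2 burnt)
  -> target ignites at step 2
Step 3: cell (1,3)='.' (+5 fires, +5 burnt)
Step 4: cell (1,3)='.' (+5 fires, +5 burnt)
Step 5: cell (1,3)='.' (+3 fires, +5 burnt)
Step 6: cell (1,3)='.' (+2 fires, +3 burnt)
Step 7: cell (1,3)='.' (+2 fires, +2 burnt)
Step 8: cell (1,3)='.' (+1 fires, +2 burnt)
Step 9: cell (1,3)='.' (+0 fires, +1 burnt)
  fire out at step 9

2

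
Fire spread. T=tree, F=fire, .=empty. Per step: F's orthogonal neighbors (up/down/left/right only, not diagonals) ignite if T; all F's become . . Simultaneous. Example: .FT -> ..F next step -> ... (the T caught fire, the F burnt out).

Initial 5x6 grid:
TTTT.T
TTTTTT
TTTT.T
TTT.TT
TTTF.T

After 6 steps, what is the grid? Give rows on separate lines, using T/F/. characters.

Step 1: 1 trees catch fire, 1 burn out
  TTTT.T
  TTTTTT
  TTTT.T
  TTT.TT
  TTF..T
Step 2: 2 trees catch fire, 1 burn out
  TTTT.T
  TTTTTT
  TTTT.T
  TTF.TT
  TF...T
Step 3: 3 trees catch fire, 2 burn out
  TTTT.T
  TTTTTT
  TTFT.T
  TF..TT
  F....T
Step 4: 4 trees catch fire, 3 burn out
  TTTT.T
  TTFTTT
  TF.F.T
  F...TT
  .....T
Step 5: 4 trees catch fire, 4 burn out
  TTFT.T
  TF.FTT
  F....T
  ....TT
  .....T
Step 6: 4 trees catch fire, 4 burn out
  TF.F.T
  F...FT
  .....T
  ....TT
  .....T

TF.F.T
F...FT
.....T
....TT
.....T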